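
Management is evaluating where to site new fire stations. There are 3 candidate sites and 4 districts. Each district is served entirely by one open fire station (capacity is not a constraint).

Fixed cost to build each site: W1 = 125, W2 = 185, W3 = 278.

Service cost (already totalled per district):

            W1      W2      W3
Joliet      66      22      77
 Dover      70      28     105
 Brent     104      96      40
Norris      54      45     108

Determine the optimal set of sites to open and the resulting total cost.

Open W2 only; minimum total cost 376.

For any fixed open set, each district goes to its cheapest open site; total = fixed + service.
{W2}: Joliet→W2 22, Dover→W2 28, Brent→W2 96, Norris→W2 45. Service 191; fixed 185; total 376.
{W1}: Joliet→W1 66, Dover→W1 70, Brent→W1 104, Norris→W1 54. Service 294; fixed 125; total 419.
{W1, W2}: Joliet→W2 22, Dover→W2 28, Brent→W2 96, Norris→W2 45. Service 191; fixed 310; total 501.
{W1, W2, W3}: service 135 + fixed 588 = 723
No other subset beats 376.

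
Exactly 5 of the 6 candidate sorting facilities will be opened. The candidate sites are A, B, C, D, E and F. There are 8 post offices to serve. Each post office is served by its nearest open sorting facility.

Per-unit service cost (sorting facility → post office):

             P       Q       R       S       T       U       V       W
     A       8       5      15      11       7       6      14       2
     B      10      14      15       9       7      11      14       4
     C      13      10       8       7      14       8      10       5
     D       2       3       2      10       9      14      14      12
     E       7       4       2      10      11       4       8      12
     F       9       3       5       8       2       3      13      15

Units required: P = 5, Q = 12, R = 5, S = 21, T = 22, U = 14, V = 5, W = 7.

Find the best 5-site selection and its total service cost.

Choose A, C, D, E and F; total service cost 343.

With exactly 5 open, each post office uses its cheapest among the chosen.
{A, C, D, E, F}: P→D 2·5=10, Q→D 3·12=36, R→D 2·5=10, S→C 7·21=147, T→F 2·22=44, U→F 3·14=42, V→E 8·5=40, W→A 2·7=14. Service cost 343.
{A, B, C, D, F}: service cost 353
{B, C, D, E, F}: service cost 357
Among all 6 size-5 choices, {A, C, D, E, F} is lowest.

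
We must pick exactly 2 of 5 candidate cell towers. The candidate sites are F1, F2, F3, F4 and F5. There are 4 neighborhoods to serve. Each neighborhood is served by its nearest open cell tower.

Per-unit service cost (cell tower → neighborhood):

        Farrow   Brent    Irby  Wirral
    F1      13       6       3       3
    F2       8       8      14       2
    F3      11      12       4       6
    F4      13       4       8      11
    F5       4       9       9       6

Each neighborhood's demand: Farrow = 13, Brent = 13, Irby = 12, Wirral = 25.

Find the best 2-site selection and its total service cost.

Choose F1 and F5; total service cost 241.

With exactly 2 open, each neighborhood uses its cheapest among the chosen.
{F1, F5}: Farrow→F5 4·13=52, Brent→F1 6·13=78, Irby→F1 3·12=36, Wirral→F1 3·25=75. Service cost 241.
{F1, F2}: service cost 268
{F2, F4}: service cost 302
Among all 10 size-2 choices, {F1, F5} is lowest.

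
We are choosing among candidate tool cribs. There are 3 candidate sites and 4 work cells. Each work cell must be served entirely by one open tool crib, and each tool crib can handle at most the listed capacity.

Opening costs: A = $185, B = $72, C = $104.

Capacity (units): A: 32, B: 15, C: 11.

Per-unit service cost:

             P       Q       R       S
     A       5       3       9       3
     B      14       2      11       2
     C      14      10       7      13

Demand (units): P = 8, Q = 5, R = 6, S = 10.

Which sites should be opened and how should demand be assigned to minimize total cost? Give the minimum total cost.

Open {A}: P→A 5·8=40, Q→A 3·5=15, R→A 9·6=54, S→A 3·10=30.
Loads: A carries 29/32. Service 139; fixed 185; total 324.
Next best feasible plan costs 381.

Minimum total cost: 324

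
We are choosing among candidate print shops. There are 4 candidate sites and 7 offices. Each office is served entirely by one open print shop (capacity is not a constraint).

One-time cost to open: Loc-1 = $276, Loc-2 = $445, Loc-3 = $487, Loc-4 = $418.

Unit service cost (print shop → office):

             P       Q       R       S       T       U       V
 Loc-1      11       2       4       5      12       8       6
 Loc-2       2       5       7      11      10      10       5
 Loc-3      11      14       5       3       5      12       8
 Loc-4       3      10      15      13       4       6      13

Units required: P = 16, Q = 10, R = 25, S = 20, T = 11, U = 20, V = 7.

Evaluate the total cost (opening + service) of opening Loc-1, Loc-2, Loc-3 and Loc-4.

Total cost: 2037

Each office is assigned to its cheapest site among the open ones.
{Loc-1, Loc-2, Loc-3, Loc-4}: P→Loc-2 2·16=32, Q→Loc-1 2·10=20, R→Loc-1 4·25=100, S→Loc-3 3·20=60, T→Loc-4 4·11=44, U→Loc-4 6·20=120, V→Loc-2 5·7=35. Service 411; fixed 1626; total 2037.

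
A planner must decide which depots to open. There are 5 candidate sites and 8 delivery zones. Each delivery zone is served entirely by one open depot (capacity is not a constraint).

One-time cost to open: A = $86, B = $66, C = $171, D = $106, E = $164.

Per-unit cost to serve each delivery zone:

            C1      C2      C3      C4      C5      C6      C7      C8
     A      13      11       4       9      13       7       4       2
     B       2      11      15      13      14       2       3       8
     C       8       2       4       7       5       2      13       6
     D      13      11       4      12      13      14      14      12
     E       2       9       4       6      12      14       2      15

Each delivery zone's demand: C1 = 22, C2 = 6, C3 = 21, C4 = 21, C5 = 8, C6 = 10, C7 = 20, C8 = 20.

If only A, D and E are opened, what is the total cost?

Total cost: 910

Each delivery zone is assigned to its cheapest site among the open ones.
{A, D, E}: C1→E 2·22=44, C2→E 9·6=54, C3→A 4·21=84, C4→E 6·21=126, C5→E 12·8=96, C6→A 7·10=70, C7→E 2·20=40, C8→A 2·20=40. Service 554; fixed 356; total 910.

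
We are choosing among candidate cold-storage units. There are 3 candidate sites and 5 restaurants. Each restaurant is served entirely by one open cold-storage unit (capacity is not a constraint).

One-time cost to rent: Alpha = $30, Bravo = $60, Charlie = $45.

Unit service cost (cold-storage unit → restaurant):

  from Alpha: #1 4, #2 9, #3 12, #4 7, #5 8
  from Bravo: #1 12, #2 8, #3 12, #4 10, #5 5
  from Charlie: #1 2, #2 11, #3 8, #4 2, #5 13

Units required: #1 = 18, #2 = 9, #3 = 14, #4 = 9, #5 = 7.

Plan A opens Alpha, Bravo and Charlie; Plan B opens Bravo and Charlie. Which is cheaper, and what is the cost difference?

Plan B is cheaper by 30.

Plan A: {Alpha, Bravo, Charlie}: #1→Charlie 2·18=36, #2→Bravo 8·9=72, #3→Charlie 8·14=112, #4→Charlie 2·9=18, #5→Bravo 5·7=35. Service 273; fixed 135; total 408.
Plan B: {Bravo, Charlie}: #1→Charlie 2·18=36, #2→Bravo 8·9=72, #3→Charlie 8·14=112, #4→Charlie 2·9=18, #5→Bravo 5·7=35. Service 273; fixed 105; total 378.
Difference: |408 − 378| = 30.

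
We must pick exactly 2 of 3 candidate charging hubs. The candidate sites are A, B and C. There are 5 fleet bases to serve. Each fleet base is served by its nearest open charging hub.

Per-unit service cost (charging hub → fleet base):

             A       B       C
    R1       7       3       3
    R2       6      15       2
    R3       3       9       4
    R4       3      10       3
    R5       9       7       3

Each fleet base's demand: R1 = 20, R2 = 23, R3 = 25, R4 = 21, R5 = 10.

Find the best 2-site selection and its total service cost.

With exactly 2 open, each fleet base uses its cheapest among the chosen.
{A, C}: R1→C 3·20=60, R2→C 2·23=46, R3→A 3·25=75, R4→A 3·21=63, R5→C 3·10=30. Service cost 274.
{B, C}: service cost 299
{A, B}: service cost 406
Among all 3 size-2 choices, {A, C} is lowest.

Choose A and C; total service cost 274.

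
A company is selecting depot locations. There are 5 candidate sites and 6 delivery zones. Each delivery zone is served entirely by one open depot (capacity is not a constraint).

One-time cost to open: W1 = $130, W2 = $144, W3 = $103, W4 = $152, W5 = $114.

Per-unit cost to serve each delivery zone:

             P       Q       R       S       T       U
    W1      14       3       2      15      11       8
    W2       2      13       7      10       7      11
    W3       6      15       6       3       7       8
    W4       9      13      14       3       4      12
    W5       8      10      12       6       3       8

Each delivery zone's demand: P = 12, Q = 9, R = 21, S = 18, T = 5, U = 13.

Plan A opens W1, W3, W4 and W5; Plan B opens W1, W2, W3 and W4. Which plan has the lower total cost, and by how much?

Plan A: {W1, W3, W4, W5}: P→W3 6·12=72, Q→W1 3·9=27, R→W1 2·21=42, S→W3 3·18=54, T→W5 3·5=15, U→W1 8·13=104. Service 314; fixed 499; total 813.
Plan B: {W1, W2, W3, W4}: P→W2 2·12=24, Q→W1 3·9=27, R→W1 2·21=42, S→W3 3·18=54, T→W4 4·5=20, U→W1 8·13=104. Service 271; fixed 529; total 800.
Difference: |813 − 800| = 13.

Plan B is cheaper by 13.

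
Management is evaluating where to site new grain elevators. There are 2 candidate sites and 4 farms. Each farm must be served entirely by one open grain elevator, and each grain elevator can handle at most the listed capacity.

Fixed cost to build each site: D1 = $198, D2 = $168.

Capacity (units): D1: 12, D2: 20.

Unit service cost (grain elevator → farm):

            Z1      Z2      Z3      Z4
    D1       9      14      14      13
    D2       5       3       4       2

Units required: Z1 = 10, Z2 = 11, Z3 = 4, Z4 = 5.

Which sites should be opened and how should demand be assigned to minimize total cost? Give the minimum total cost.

Minimum total cost: 515

Open {D1, D2}: Z1→D1 9·10=90, Z2→D2 3·11=33, Z3→D2 4·4=16, Z4→D2 2·5=10.
Loads: D1 carries 10/12, D2 carries 20/20. Service 149; fixed 366; total 515.
Next best feasible plan costs 596.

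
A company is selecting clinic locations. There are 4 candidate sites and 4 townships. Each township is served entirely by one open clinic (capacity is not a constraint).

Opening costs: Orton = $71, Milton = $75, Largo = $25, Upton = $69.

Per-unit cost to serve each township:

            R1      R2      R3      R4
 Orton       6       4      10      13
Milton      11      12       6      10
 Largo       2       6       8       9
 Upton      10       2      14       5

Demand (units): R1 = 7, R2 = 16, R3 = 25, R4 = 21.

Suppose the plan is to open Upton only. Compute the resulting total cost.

Total cost: 626

Each township is assigned to its cheapest site among the open ones.
{Upton}: R1→Upton 10·7=70, R2→Upton 2·16=32, R3→Upton 14·25=350, R4→Upton 5·21=105. Service 557; fixed 69; total 626.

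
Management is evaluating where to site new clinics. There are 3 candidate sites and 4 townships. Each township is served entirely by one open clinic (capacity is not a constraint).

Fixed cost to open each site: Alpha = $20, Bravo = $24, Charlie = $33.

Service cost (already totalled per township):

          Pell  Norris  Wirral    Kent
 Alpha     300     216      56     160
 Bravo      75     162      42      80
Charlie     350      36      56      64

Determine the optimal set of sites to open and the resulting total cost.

For any fixed open set, each township goes to its cheapest open site; total = fixed + service.
{Bravo, Charlie}: Pell→Bravo 75, Norris→Charlie 36, Wirral→Bravo 42, Kent→Charlie 64. Service 217; fixed 57; total 274.
{Alpha, Bravo, Charlie}: Pell→Bravo 75, Norris→Charlie 36, Wirral→Bravo 42, Kent→Charlie 64. Service 217; fixed 77; total 294.
{Bravo}: service 359 + fixed 24 = 383
{Alpha}: service 732 + fixed 20 = 752
No other subset beats 274.

Open Bravo and Charlie; minimum total cost 274.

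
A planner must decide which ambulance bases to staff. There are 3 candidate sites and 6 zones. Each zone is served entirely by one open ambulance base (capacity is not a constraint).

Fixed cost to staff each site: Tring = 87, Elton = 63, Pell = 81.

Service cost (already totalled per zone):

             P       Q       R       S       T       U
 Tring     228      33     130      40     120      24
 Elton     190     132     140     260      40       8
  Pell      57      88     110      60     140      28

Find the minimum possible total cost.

For any fixed open set, each zone goes to its cheapest open site; total = fixed + service.
{Elton, Pell}: P→Pell 57, Q→Pell 88, R→Pell 110, S→Pell 60, T→Elton 40, U→Elton 8. Service 363; fixed 144; total 507.
{Tring, Elton, Pell}: service 288 + fixed 231 = 519
{Tring, Pell}: service 384 + fixed 168 = 552
{Elton}: P→Elton 190, Q→Elton 132, R→Elton 140, S→Elton 260, T→Elton 40, U→Elton 8. Service 770; fixed 63; total 833.
No other subset beats 507.

Minimum total cost: 507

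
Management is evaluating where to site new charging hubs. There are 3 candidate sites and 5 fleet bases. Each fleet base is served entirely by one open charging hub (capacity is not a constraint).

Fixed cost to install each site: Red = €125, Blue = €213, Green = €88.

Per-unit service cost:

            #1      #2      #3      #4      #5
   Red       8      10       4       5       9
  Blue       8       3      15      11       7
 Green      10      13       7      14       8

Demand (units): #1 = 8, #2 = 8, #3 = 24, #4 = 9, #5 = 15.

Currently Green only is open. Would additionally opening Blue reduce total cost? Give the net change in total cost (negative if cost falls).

No — net change +75 (cost rises by 75).

Current service cost with {Green}: 598.
Adding Blue: each fleet base re-picks its cheapest; new service cost 460, saving 138.
Extra fixed cost: 213. Net change = 213 − 138 = 75.
(Totals: 686 → 761.)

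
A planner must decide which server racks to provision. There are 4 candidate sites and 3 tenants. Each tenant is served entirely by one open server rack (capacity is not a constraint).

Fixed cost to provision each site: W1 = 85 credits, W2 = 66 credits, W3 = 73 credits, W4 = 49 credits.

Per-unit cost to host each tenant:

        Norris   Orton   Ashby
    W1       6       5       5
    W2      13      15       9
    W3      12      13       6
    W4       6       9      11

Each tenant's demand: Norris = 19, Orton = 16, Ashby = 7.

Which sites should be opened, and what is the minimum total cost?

For any fixed open set, each tenant goes to its cheapest open site; total = fixed + service.
{W1}: Norris→W1 6·19=114, Orton→W1 5·16=80, Ashby→W1 5·7=35. Service 229; fixed 85; total 314.
{W1, W4}: Norris→W1 6·19=114, Orton→W1 5·16=80, Ashby→W1 5·7=35. Service 229; fixed 134; total 363.
{W1, W2}: Norris→W1 6·19=114, Orton→W1 5·16=80, Ashby→W1 5·7=35. Service 229; fixed 151; total 380.
{W1, W2, W3, W4}: service 229 + fixed 273 = 502
(All 15 nonempty subsets were checked; W1 only is lowest.)

Open W1 only; minimum total cost 314.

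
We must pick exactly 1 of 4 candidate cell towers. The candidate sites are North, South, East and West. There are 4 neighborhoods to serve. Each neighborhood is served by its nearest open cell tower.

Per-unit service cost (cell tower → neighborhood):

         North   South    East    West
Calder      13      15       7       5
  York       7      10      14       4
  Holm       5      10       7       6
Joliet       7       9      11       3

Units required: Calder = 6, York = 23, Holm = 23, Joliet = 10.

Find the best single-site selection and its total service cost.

Choose West only; total service cost 290.

With exactly 1 open, each neighborhood uses its cheapest among the chosen.
{West}: Calder→West 5·6=30, York→West 4·23=92, Holm→West 6·23=138, Joliet→West 3·10=30. Service cost 290.
{North}: service cost 424
{East}: service cost 635
Among all 4 size-1 choices, {West} is lowest.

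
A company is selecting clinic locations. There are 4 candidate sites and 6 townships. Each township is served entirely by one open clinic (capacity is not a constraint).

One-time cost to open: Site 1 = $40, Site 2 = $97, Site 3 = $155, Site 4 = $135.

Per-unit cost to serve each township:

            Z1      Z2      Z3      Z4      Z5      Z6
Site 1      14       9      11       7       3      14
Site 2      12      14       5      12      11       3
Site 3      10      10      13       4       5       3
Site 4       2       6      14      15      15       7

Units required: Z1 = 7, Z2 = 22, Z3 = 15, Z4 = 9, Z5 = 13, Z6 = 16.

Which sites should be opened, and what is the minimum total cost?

Open Site 1, Site 2 and Site 4; minimum total cost 643.

For any fixed open set, each township goes to its cheapest open site; total = fixed + service.
{Site 1, Site 2, Site 4}: Z1→Site 4 2·7=14, Z2→Site 4 6·22=132, Z3→Site 2 5·15=75, Z4→Site 1 7·9=63, Z5→Site 1 3·13=39, Z6→Site 2 3·16=48. Service 371; fixed 272; total 643.
{Site 1, Site 2}: service 507 + fixed 137 = 644
{Site 1, Site 4}: service 525 + fixed 175 = 700
{Site 1, Site 2, Site 3, Site 4}: service 344 + fixed 427 = 771
No other subset beats 643.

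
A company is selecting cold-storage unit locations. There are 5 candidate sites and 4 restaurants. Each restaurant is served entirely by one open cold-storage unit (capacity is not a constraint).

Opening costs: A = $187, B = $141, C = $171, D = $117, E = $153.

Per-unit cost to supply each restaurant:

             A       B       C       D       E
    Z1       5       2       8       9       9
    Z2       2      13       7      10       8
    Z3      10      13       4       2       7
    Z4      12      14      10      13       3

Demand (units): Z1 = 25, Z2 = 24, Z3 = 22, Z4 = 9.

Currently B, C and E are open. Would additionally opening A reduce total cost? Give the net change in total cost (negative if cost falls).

No — net change +67 (cost rises by 67).

Current service cost with {B, C, E}: 333.
Adding A: each restaurant re-picks its cheapest; new service cost 213, saving 120.
Extra fixed cost: 187. Net change = 187 − 120 = 67.
(Totals: 798 → 865.)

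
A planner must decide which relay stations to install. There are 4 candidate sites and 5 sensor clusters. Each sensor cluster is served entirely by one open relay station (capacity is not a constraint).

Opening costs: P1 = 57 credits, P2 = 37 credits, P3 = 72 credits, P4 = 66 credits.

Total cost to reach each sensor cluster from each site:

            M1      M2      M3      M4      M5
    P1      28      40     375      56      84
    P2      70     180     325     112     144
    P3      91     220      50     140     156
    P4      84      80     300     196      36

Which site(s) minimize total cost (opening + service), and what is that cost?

Open P1 and P3; minimum total cost 387.

For any fixed open set, each sensor cluster goes to its cheapest open site; total = fixed + service.
{P1, P3}: M1→P1 28, M2→P1 40, M3→P3 50, M4→P1 56, M5→P1 84. Service 258; fixed 129; total 387.
{P1, P3, P4}: service 210 + fixed 195 = 405
{P1, P2, P3}: service 258 + fixed 166 = 424
{P1, P2, P3, P4}: service 210 + fixed 232 = 442
No other subset beats 387.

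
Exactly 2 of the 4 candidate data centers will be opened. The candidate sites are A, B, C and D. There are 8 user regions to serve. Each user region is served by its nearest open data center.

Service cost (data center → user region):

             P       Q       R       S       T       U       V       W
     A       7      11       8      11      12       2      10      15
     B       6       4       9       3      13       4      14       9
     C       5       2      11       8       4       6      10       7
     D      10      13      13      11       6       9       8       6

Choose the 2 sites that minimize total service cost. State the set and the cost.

Choose B and C; total service cost 44.

With exactly 2 open, each user region uses its cheapest among the chosen.
{B, C}: P→C 5, Q→C 2, R→B 9, S→B 3, T→C 4, U→B 4, V→C 10, W→C 7. Service cost 44.
{A, C}: service cost 46
{B, D}: service cost 46
Among all 6 size-2 choices, {B, C} is lowest.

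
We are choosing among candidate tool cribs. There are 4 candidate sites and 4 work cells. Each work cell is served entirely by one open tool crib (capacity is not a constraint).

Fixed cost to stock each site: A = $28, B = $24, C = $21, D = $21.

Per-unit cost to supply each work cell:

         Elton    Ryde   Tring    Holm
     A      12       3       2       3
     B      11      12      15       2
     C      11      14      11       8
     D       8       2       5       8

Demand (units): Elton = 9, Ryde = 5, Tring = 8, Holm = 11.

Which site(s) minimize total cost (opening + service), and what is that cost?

For any fixed open set, each work cell goes to its cheapest open site; total = fixed + service.
{A, D}: Elton→D 8·9=72, Ryde→D 2·5=10, Tring→A 2·8=16, Holm→A 3·11=33. Service 131; fixed 49; total 180.
{B, D}: service 144 + fixed 45 = 189
{A, B, D}: Elton→D 8·9=72, Ryde→D 2·5=10, Tring→A 2·8=16, Holm→B 2·11=22. Service 120; fixed 73; total 193.
{A, B, C, D}: service 120 + fixed 94 = 214
No other subset beats 180.

Open A and D; minimum total cost 180.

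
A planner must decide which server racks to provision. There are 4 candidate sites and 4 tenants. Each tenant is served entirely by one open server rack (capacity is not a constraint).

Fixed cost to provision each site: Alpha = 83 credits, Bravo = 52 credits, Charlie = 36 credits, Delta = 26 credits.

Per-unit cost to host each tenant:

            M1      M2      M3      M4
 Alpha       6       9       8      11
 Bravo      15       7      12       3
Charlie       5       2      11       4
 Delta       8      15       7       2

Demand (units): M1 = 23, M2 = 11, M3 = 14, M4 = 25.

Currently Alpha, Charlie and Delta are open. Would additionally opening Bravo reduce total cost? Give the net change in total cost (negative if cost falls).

No — net change +52 (cost rises by 52).

Current service cost with {Alpha, Charlie, Delta}: 285.
Adding Bravo: each tenant re-picks its cheapest; new service cost 285, saving 0.
Extra fixed cost: 52. Net change = 52 − 0 = 52.
(Totals: 430 → 482.)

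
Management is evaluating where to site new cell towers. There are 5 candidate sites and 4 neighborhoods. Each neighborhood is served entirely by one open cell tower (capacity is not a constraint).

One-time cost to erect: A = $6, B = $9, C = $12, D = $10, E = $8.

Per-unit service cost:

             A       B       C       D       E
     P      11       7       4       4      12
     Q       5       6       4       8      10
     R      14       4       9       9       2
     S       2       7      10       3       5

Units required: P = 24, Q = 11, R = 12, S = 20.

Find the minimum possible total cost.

Minimum total cost: 230

For any fixed open set, each neighborhood goes to its cheapest open site; total = fixed + service.
{A, C, E}: P→C 4·24=96, Q→C 4·11=44, R→E 2·12=24, S→A 2·20=40. Service 204; fixed 26; total 230.
{A, B, C, E}: P→C 4·24=96, Q→C 4·11=44, R→E 2·12=24, S→A 2·20=40. Service 204; fixed 35; total 239.
{A, D, E}: P→D 4·24=96, Q→A 5·11=55, R→E 2·12=24, S→A 2·20=40. Service 215; fixed 24; total 239.
{A, B, C, D, E}: P→C 4·24=96, Q→C 4·11=44, R→E 2·12=24, S→A 2·20=40. Service 204; fixed 45; total 249.
No other subset beats 230.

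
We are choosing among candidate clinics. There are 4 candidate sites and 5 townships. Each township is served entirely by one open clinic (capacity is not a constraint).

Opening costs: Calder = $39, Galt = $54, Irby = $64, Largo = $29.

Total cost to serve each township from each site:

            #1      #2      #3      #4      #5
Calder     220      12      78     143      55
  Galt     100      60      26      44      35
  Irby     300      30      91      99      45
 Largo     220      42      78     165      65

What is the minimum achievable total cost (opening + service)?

For any fixed open set, each township goes to its cheapest open site; total = fixed + service.
{Calder, Galt}: #1→Galt 100, #2→Calder 12, #3→Galt 26, #4→Galt 44, #5→Galt 35. Service 217; fixed 93; total 310.
{Galt}: service 265 + fixed 54 = 319
{Galt, Largo}: #1→Galt 100, #2→Largo 42, #3→Galt 26, #4→Galt 44, #5→Galt 35. Service 247; fixed 83; total 330.
{Calder, Galt, Irby, Largo}: service 217 + fixed 186 = 403
No other subset beats 310.

Minimum total cost: 310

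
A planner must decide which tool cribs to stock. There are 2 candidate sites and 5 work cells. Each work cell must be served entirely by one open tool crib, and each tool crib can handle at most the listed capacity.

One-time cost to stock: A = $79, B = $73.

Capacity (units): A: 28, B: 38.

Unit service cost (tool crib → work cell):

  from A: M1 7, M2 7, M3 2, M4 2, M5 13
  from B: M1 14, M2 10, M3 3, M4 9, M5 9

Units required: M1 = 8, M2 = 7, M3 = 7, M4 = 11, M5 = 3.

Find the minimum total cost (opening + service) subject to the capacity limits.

Open {A, B}: M1→A 7·8=56, M2→A 7·7=49, M3→B 3·7=21, M4→A 2·11=22, M5→B 9·3=27.
Loads: A carries 26/28, B carries 10/38. Service 175; fixed 152; total 327.
Next best feasible plan costs 341.

Minimum total cost: 327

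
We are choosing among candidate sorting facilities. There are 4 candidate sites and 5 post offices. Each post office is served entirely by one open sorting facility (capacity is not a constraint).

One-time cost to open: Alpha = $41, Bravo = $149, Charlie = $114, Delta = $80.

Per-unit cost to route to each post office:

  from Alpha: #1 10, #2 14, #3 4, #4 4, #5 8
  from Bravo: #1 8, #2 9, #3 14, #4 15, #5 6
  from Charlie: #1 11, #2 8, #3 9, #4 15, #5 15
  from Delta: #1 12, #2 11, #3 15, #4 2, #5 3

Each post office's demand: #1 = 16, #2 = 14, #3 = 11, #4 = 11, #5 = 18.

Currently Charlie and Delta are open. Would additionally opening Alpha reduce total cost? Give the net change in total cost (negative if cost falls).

Yes — net change −30 (cost falls by 30).

Current service cost with {Charlie, Delta}: 463.
Adding Alpha: each post office re-picks its cheapest; new service cost 392, saving 71.
Extra fixed cost: 41. Net change = 41 − 71 = -30.
(Totals: 657 → 627.)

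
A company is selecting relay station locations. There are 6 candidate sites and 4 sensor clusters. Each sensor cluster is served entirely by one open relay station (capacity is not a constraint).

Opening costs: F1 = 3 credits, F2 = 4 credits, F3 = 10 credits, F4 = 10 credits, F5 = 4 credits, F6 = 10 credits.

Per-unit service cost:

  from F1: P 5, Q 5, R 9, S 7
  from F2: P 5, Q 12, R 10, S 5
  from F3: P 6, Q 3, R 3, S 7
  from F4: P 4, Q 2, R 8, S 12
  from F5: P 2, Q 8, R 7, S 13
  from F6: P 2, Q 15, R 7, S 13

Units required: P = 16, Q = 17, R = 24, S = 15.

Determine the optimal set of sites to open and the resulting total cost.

For any fixed open set, each sensor cluster goes to its cheapest open site; total = fixed + service.
{F2, F3, F4, F5}: P→F5 2·16=32, Q→F4 2·17=34, R→F3 3·24=72, S→F2 5·15=75. Service 213; fixed 28; total 241.
{F1, F2, F3, F4, F5}: service 213 + fixed 31 = 244
{F2, F3, F4, F6}: P→F6 2·16=32, Q→F4 2·17=34, R→F3 3·24=72, S→F2 5·15=75. Service 213; fixed 34; total 247.
{F1, F2, F3, F4, F5, F6}: service 213 + fixed 41 = 254
No other subset beats 241.

Open F2, F3, F4 and F5; minimum total cost 241.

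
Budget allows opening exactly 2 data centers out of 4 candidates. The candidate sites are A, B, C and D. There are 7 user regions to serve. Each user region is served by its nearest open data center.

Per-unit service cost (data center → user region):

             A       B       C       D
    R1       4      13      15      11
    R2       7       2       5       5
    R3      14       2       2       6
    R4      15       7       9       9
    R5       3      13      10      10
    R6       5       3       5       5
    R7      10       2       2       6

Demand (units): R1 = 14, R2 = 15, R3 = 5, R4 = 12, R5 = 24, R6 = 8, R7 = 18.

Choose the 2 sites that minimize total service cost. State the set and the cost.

With exactly 2 open, each user region uses its cheapest among the chosen.
{A, B}: R1→A 4·14=56, R2→B 2·15=30, R3→B 2·5=10, R4→B 7·12=84, R5→A 3·24=72, R6→B 3·8=24, R7→B 2·18=36. Service cost 312.
{A, C}: service cost 397
{A, D}: service cost 489
Among all 6 size-2 choices, {A, B} is lowest.

Choose A and B; total service cost 312.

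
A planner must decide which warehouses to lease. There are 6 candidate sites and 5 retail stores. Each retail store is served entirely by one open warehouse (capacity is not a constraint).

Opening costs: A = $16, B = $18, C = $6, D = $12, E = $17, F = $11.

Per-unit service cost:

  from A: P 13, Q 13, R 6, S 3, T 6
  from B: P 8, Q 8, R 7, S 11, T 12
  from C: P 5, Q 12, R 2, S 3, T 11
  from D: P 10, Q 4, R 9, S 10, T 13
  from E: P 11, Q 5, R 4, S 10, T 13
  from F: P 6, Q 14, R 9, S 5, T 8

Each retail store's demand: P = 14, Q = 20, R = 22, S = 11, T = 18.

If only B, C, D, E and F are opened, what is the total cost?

Each retail store is assigned to its cheapest site among the open ones.
{B, C, D, E, F}: P→C 5·14=70, Q→D 4·20=80, R→C 2·22=44, S→C 3·11=33, T→F 8·18=144. Service 371; fixed 64; total 435.

Total cost: 435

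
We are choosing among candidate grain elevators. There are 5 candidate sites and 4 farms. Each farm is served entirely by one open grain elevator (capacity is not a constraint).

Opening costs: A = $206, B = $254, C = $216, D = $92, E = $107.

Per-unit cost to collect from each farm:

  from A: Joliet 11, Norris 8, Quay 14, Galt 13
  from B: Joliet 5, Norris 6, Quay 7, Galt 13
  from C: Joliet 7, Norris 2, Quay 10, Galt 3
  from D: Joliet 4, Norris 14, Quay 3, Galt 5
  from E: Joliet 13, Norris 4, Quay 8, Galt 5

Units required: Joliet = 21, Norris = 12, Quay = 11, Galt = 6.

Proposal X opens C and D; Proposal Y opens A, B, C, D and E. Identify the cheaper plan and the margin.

Proposal X: {C, D}: Joliet→D 4·21=84, Norris→C 2·12=24, Quay→D 3·11=33, Galt→C 3·6=18. Service 159; fixed 308; total 467.
Proposal Y: {A, B, C, D, E}: Joliet→D 4·21=84, Norris→C 2·12=24, Quay→D 3·11=33, Galt→C 3·6=18. Service 159; fixed 875; total 1034.
Difference: |467 − 1034| = 567.

Proposal X is cheaper by 567.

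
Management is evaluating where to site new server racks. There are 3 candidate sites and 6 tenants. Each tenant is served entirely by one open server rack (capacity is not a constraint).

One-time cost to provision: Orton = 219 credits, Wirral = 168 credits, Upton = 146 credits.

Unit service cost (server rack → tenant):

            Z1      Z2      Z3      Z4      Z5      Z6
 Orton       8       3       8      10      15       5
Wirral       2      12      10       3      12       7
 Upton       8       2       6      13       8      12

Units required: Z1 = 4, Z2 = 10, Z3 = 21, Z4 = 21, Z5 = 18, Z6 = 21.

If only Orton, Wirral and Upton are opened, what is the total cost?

Each tenant is assigned to its cheapest site among the open ones.
{Orton, Wirral, Upton}: Z1→Wirral 2·4=8, Z2→Upton 2·10=20, Z3→Upton 6·21=126, Z4→Wirral 3·21=63, Z5→Upton 8·18=144, Z6→Orton 5·21=105. Service 466; fixed 533; total 999.

Total cost: 999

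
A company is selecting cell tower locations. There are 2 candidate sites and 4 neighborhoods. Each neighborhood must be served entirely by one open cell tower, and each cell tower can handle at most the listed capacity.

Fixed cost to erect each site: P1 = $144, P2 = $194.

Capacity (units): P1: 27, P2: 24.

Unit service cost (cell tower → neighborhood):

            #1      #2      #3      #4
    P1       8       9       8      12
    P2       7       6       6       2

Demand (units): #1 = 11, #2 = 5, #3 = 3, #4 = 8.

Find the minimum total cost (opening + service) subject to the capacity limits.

Minimum total cost: 397

Open {P1}: #1→P1 8·11=88, #2→P1 9·5=45, #3→P1 8·3=24, #4→P1 12·8=96.
Loads: P1 carries 27/27. Service 253; fixed 144; total 397.
Next best feasible plan costs 485.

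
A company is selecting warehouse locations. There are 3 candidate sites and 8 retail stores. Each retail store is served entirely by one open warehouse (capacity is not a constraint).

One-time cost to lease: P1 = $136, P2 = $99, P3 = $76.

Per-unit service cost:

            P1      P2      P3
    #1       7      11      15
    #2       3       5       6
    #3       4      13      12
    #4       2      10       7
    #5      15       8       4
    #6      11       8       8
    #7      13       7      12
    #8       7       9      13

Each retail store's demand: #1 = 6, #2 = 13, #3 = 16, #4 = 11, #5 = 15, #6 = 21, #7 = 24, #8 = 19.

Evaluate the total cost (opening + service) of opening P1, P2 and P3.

Each retail store is assigned to its cheapest site among the open ones.
{P1, P2, P3}: #1→P1 7·6=42, #2→P1 3·13=39, #3→P1 4·16=64, #4→P1 2·11=22, #5→P3 4·15=60, #6→P2 8·21=168, #7→P2 7·24=168, #8→P1 7·19=133. Service 696; fixed 311; total 1007.

Total cost: 1007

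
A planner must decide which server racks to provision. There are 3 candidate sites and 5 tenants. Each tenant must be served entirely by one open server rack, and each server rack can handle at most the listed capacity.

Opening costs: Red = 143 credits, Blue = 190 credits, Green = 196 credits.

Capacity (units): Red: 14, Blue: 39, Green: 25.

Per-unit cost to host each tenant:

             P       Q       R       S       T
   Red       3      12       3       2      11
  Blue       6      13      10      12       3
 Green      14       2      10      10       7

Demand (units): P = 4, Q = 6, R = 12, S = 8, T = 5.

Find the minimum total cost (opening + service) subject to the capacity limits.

Minimum total cost: 523

Open {Blue}: P→Blue 6·4=24, Q→Blue 13·6=78, R→Blue 10·12=120, S→Blue 12·8=96, T→Blue 3·5=15.
Loads: Blue carries 35/39. Service 333; fixed 190; total 523.
Next best feasible plan costs 534.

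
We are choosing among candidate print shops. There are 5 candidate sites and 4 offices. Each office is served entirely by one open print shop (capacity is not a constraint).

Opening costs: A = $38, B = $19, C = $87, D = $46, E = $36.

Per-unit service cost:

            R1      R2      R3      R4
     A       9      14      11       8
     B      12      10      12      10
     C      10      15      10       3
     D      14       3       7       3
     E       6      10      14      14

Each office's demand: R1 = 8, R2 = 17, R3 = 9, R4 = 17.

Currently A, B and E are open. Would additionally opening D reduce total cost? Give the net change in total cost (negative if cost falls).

Current service cost with {A, B, E}: 453.
Adding D: each office re-picks its cheapest; new service cost 213, saving 240.
Extra fixed cost: 46. Net change = 46 − 240 = -194.
(Totals: 546 → 352.)

Yes — net change −194 (cost falls by 194).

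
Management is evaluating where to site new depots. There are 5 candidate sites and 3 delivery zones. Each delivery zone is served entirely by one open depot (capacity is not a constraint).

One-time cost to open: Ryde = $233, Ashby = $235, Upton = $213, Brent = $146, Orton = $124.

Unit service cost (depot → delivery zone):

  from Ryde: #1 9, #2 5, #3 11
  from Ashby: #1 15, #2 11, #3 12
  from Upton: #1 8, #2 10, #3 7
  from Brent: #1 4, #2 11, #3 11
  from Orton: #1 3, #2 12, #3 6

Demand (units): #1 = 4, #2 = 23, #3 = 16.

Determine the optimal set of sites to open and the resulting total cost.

For any fixed open set, each delivery zone goes to its cheapest open site; total = fixed + service.
{Orton}: #1→Orton 3·4=12, #2→Orton 12·23=276, #3→Orton 6·16=96. Service 384; fixed 124; total 508.
{Ryde}: service 327 + fixed 233 = 560
{Ryde, Orton}: service 223 + fixed 357 = 580
{Ryde, Ashby, Upton, Brent, Orton}: service 223 + fixed 951 = 1174
No other subset beats 508.

Open Orton only; minimum total cost 508.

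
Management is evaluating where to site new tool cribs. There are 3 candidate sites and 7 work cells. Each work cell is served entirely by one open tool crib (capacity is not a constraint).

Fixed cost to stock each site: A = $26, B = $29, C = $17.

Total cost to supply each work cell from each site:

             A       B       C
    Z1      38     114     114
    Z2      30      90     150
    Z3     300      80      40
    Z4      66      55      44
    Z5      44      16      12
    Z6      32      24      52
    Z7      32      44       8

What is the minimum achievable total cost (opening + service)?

Minimum total cost: 247

For any fixed open set, each work cell goes to its cheapest open site; total = fixed + service.
{A, C}: Z1→A 38, Z2→A 30, Z3→C 40, Z4→C 44, Z5→C 12, Z6→A 32, Z7→C 8. Service 204; fixed 43; total 247.
{A, B, C}: service 196 + fixed 72 = 268
{A, B}: service 275 + fixed 55 = 330
{C}: service 420 + fixed 17 = 437
(All 7 nonempty subsets were checked; A and C is lowest.)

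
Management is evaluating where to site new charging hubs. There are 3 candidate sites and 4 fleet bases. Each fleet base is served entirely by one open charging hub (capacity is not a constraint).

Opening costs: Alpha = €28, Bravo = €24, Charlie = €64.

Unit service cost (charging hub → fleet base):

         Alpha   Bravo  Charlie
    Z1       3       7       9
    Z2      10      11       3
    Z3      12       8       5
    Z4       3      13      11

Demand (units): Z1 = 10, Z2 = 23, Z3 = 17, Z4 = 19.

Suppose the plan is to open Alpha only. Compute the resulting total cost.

Total cost: 549

Each fleet base is assigned to its cheapest site among the open ones.
{Alpha}: Z1→Alpha 3·10=30, Z2→Alpha 10·23=230, Z3→Alpha 12·17=204, Z4→Alpha 3·19=57. Service 521; fixed 28; total 549.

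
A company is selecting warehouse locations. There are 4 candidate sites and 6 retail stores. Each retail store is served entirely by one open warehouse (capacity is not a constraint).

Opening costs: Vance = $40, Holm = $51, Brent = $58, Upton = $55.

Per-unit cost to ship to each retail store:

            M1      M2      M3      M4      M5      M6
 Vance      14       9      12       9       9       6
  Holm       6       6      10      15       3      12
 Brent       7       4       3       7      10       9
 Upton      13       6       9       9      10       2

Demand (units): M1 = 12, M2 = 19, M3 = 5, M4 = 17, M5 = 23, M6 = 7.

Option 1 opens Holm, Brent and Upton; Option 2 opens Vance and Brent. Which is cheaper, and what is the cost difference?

Option 1 is cheaper by 112.

Option 1: {Holm, Brent, Upton}: M1→Holm 6·12=72, M2→Brent 4·19=76, M3→Brent 3·5=15, M4→Brent 7·17=119, M5→Holm 3·23=69, M6→Upton 2·7=14. Service 365; fixed 164; total 529.
Option 2: {Vance, Brent}: M1→Brent 7·12=84, M2→Brent 4·19=76, M3→Brent 3·5=15, M4→Brent 7·17=119, M5→Vance 9·23=207, M6→Vance 6·7=42. Service 543; fixed 98; total 641.
Difference: |529 − 641| = 112.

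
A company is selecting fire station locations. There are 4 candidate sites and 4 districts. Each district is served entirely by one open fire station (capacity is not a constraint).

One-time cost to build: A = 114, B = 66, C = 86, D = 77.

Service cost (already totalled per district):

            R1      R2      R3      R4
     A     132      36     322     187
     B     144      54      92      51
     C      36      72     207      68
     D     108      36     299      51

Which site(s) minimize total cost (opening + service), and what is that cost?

For any fixed open set, each district goes to its cheapest open site; total = fixed + service.
{B, C}: R1→C 36, R2→B 54, R3→B 92, R4→B 51. Service 233; fixed 152; total 385.
{B}: service 341 + fixed 66 = 407
{B, D}: R1→D 108, R2→D 36, R3→B 92, R4→B 51. Service 287; fixed 143; total 430.
{A, B, C, D}: service 215 + fixed 343 = 558
(All 15 nonempty subsets were checked; B and C is lowest.)

Open B and C; minimum total cost 385.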